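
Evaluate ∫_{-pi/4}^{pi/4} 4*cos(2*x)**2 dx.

pi

Use the identity cos^2(2*x) = (1 + cos(4*x))/2.
An antiderivative is F(x) = 2*x + sin(4*x)/2.
Then F(pi/4) - F(-pi/4) = (pi/2) - (-pi/2) = pi.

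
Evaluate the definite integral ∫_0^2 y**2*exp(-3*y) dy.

2/27 - 50*exp(-6)/27

Integrate by parts twice (u = y^2, dv = exp(-3*y) dy).
An antiderivative is F(y) = (-9*y**2 - 6*y - 2)*exp(-3*y)/27.
Then F(2) - F(0) = (-50*exp(-6)/27) - (-2/27) = 2/27 - 50*exp(-6)/27.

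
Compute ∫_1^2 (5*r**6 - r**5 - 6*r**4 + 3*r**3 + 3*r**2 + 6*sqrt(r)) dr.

8*sqrt(2) + 8017/140

By the power rule, an antiderivative is F(r) = 5*r**7/7 - r**6/6 - 6*r**5/5 + 3*r**4/4 + 4*r**(3/2) + r**3.
Then F(2) - F(1) = (8*sqrt(2) + 6548/105) - (2141/420) = 8*sqrt(2) + 8017/140.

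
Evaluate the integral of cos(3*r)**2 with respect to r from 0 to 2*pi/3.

Use the identity cos^2(3*r) = (1 + cos(6*r))/2.
An antiderivative is F(r) = r/2 + sin(6*r)/12.
Then F(2*pi/3) - F(0) = (pi/3) - (0) = pi/3.

pi/3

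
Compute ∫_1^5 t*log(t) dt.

-6 + 25*log(5)/2

Integrate by parts once (u = ln t, dv = t dt).
An antiderivative is F(t) = t**2*(2*log(t) - 1)/4.
Then F(5) - F(1) = (-25/4 + 25*log(5)/2) - (-1/4) = -6 + 25*log(5)/2.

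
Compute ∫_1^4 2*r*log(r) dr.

Integrate by parts once (u = ln r, dv = 2*r dr).
An antiderivative is F(r) = r**2*(2*log(r) - 1)/2.
Then F(4) - F(1) = (-8 + 32*log(2)) - (-1/2) = -15/2 + 32*log(2).

-15/2 + 32*log(2)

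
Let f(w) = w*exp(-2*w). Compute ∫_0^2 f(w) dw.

(-5 + exp(4))*exp(-4)/4

Integrate by parts once (u = w, dv = exp(-2*w) dw).
An antiderivative is F(w) = (-2*w - 1)*exp(-2*w)/4.
Then F(2) - F(0) = (-5*exp(-4)/4) - (-1/4) = (-5 + exp(4))*exp(-4)/4.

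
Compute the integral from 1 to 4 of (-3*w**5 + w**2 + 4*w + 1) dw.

By the power rule, an antiderivative is F(w) = -w**6/2 + w**3/3 + 2*w**2 + w.
Then F(4) - F(1) = (-5972/3) - (17/6) = -3987/2.

-3987/2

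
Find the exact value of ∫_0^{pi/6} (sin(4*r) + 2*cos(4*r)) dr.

3/8 + sqrt(3)/4

An antiderivative is F(r) = sin(4*r)/2 - cos(4*r)/4.
Then F(pi/6) - F(0) = (1/8 + sqrt(3)/4) - (-1/4) = 3/8 + sqrt(3)/4.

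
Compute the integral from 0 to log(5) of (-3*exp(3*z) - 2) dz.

An antiderivative is F(z) = -exp(3*z) - 2*z.
Then F(log(5)) - F(0) = (-125 - log(25)) - (-1) = -124 - 2*log(5).

-124 - 2*log(5)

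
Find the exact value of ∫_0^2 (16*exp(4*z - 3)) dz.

Let u = 4*z - 3, so du = 4 dz. When z = 0, u = -3; when z = 2, u = 5.
The integral becomes 4·∫ exp(u) du from -3 to 5, with antiderivative 4*exp(u).
Back in z: F(z) = 4*exp(4*z - 3).
Then F(2) - F(0) = (4*exp(5)) - (4*exp(-3)) = -(4 - 4*exp(8))*exp(-3).

-(4 - 4*exp(8))*exp(-3)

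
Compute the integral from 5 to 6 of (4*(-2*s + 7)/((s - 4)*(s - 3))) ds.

Factor the denominator: s**2 - 7*s + 12 = (s - 3)(s - 4).
Partial fractions: 4*(-2*s + 7)/((s - 4)*(s - 3)) = -4/(s - 3) - 4/(s - 4).
An antiderivative is F(s) = -4*log(s - 4) - 4*log(s - 3).
Then F(6) - F(5) = (-4*log(3) - 4*log(2)) - (-log(16)) = -log(81).

-log(81)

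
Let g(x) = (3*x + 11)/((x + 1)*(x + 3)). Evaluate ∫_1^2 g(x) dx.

log(81/20)

Factor the denominator: x**2 + 4*x + 3 = (x + 3)(x + 1).
Partial fractions: (3*x + 11)/((x + 1)*(x + 3)) = -1/(x + 3) + 4/(x + 1).
An antiderivative is F(x) = 4*log(x + 1) - log(x + 3).
Then F(2) - F(1) = (log(81/5)) - (log(4)) = log(81/20).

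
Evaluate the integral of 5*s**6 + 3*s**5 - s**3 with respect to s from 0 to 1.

By the power rule, an antiderivative is F(s) = 5*s**7/7 + s**6/2 - s**4/4.
Then F(1) - F(0) = (27/28) - (0) = 27/28.

27/28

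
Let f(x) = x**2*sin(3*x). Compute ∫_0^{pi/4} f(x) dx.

-2/27 - sqrt(2)/27 + sqrt(2)*pi/36 + sqrt(2)*pi**2/96

Integrate by parts twice (u = x^2, dv = sin(3*x) dx).
An antiderivative is F(x) = -x**2*cos(3*x)/3 + 2*x*sin(3*x)/9 + 2*cos(3*x)/27.
Then F(pi/4) - F(0) = (sqrt(2)*(-32 + 24*pi + 9*pi**2)/864) - (2/27) = -2/27 - sqrt(2)/27 + sqrt(2)*pi/36 + sqrt(2)*pi**2/96.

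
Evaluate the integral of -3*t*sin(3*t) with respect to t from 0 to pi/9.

Integrate by parts once (u = t, dv = -3*sin(3*t) dt).
An antiderivative is F(t) = t*cos(3*t) - sin(3*t)/3.
Then F(pi/9) - F(0) = (-sqrt(3)/6 + pi/18) - (0) = -sqrt(3)/6 + pi/18.

-sqrt(3)/6 + pi/18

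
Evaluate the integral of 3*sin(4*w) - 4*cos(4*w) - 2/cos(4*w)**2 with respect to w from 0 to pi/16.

An antiderivative is F(w) = -sin(4*w) - 3*cos(4*w)/4 - tan(4*w)/2.
Then F(pi/16) - F(0) = (-7*sqrt(2)/8 - 1/2) - (-3/4) = 1/4 - 7*sqrt(2)/8.

1/4 - 7*sqrt(2)/8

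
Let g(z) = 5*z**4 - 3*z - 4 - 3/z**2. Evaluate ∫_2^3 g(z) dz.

199

By the power rule, an antiderivative is F(z) = z**5 - 3*z**2/2 - 4*z + 3/z.
Then F(3) - F(2) = (437/2) - (39/2) = 199.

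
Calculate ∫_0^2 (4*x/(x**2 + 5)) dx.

log(81/25)

Let u = x**2 + 5, so du = 2*x dx. When x = 0, u = 5; when x = 2, u = 9.
The integral becomes 2·∫ 1/u du from 5 to 9, with antiderivative 2*log(u).
Back in x: F(x) = 2*log(x**2 + 5).
Then F(2) - F(0) = (log(81)) - (log(25)) = log(81/25).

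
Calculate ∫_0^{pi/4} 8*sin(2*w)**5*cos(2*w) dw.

2/3

Let u = sin(2*w), so du = 2*cos(2*w) dw. When w = 0, u = 0; when w = pi/4, u = 1.
The integral becomes 4·∫ u**5 du from 0 to 1, with antiderivative 2*u**6/3.
Back in w: F(w) = 2*sin(2*w)**6/3.
Then F(pi/4) - F(0) = (2/3) - (0) = 2/3.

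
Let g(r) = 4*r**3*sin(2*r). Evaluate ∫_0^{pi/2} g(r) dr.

Integrate by parts 3 times (u = r^3, dv = 4*sin(2*r) dr).
An antiderivative is F(r) = -2*r**3*cos(2*r) + 3*r**2*sin(2*r) + 3*r*cos(2*r) - 3*sin(2*r)/2.
Then F(pi/2) - F(0) = (pi*(-6 + pi**2)/4) - (0) = pi*(-6 + pi**2)/4.

pi*(-6 + pi**2)/4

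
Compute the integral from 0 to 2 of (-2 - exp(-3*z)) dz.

-13/3 + exp(-6)/3

An antiderivative is F(z) = -2*z + exp(-3*z)/3.
Then F(2) - F(0) = (-4 + exp(-6)/3) - (1/3) = -13/3 + exp(-6)/3.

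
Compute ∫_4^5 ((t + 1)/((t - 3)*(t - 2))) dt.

Factor the denominator: t**2 - 5*t + 6 = (t - 2)(t - 3).
Partial fractions: (t + 1)/((t - 3)*(t - 2)) = -3/(t - 2) + 4/(t - 3).
An antiderivative is F(t) = 4*log(t - 3) - 3*log(t - 2).
Then F(5) - F(4) = (log(16/27)) - (-log(8)) = -3*log(3) + 7*log(2).

-3*log(3) + 7*log(2)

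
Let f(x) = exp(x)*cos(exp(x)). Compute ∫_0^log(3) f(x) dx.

-sin(1) + sin(3)

Let u = exp(x), so du = exp(x) dx. When x = 0, u = 1; when x = log(3), u = 3.
The integral becomes ∫ cos(u) du from 1 to 3, with antiderivative sin(u).
Back in x: F(x) = sin(exp(x)).
Then F(log(3)) - F(0) = (sin(3)) - (sin(1)) = -sin(1) + sin(3).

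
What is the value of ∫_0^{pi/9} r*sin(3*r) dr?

Integrate by parts once (u = r, dv = sin(3*r) dr).
An antiderivative is F(r) = -r*cos(3*r)/3 + sin(3*r)/9.
Then F(pi/9) - F(0) = (-pi/54 + sqrt(3)/18) - (0) = -pi/54 + sqrt(3)/18.

-pi/54 + sqrt(3)/18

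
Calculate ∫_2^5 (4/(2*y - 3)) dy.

An antiderivative is F(y) = 2*log(2*y - 3).
Then F(5) - F(2) = (log(49)) - (0) = log(49).

log(49)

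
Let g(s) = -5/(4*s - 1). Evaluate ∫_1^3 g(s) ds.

-5*log(11)/4 + 5*log(3)/4

An antiderivative is F(s) = -5*log(4*s - 1)/4.
Then F(3) - F(1) = (-5*log(11)/4) - (-5*log(3)/4) = -5*log(11)/4 + 5*log(3)/4.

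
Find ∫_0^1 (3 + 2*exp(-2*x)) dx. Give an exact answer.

An antiderivative is F(x) = 3*x - exp(-2*x).
Then F(1) - F(0) = (3 - exp(-2)) - (-1) = 4 - exp(-2).

4 - exp(-2)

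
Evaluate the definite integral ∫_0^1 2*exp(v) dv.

An antiderivative is F(v) = 2*exp(v).
Then F(1) - F(0) = (2*E) - (2) = -2 + 2*E.

-2 + 2*E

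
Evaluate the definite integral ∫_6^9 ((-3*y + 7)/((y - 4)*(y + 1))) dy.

Factor the denominator: y**2 - 3*y - 4 = (y + 1)(y - 4).
Partial fractions: (-3*y + 7)/((y - 4)*(y + 1)) = -2/(y + 1) - 1/(y - 4).
An antiderivative is F(y) = -log(y - 4) - 2*log(y + 1).
Then F(9) - F(6) = (-3*log(5) - 2*log(2)) - (-log(98)) = -3*log(5) - log(2) + 2*log(7).

-3*log(5) - log(2) + 2*log(7)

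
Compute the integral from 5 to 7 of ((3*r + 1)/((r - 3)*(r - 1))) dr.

-2*log(3) + 7*log(2)

Factor the denominator: r**2 - 4*r + 3 = (r - 1)(r - 3).
Partial fractions: (3*r + 1)/((r - 3)*(r - 1)) = -2/(r - 1) + 5/(r - 3).
An antiderivative is F(r) = 5*log(r - 3) - 2*log(r - 1).
Then F(7) - F(5) = (-2*log(3) + 8*log(2)) - (log(2)) = -2*log(3) + 7*log(2).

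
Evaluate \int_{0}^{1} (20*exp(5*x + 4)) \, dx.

-4*(1 - exp(5))*exp(4)

Let u = 5*x + 4, so du = 5 dx. When x = 0, u = 4; when x = 1, u = 9.
The integral becomes 4·∫ exp(u) du from 4 to 9, with antiderivative 4*exp(u).
Back in x: F(x) = 4*exp(5*x + 4).
Then F(1) - F(0) = (4*exp(9)) - (4*exp(4)) = -4*(1 - exp(5))*exp(4).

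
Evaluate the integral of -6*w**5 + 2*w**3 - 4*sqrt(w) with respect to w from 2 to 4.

-11800/3 + 16*sqrt(2)/3

By the power rule, an antiderivative is F(w) = -w**6 + w**4/2 - 8*w**(3/2)/3.
Then F(4) - F(2) = (-11968/3) - (-56 - 16*sqrt(2)/3) = -11800/3 + 16*sqrt(2)/3.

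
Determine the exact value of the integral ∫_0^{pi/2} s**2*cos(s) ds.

-2 + pi**2/4

Integrate by parts twice (u = s^2, dv = cos(s) ds).
An antiderivative is F(s) = s**2*sin(s) + 2*s*cos(s) - 2*sin(s).
Then F(pi/2) - F(0) = (-2 + pi**2/4) - (0) = -2 + pi**2/4.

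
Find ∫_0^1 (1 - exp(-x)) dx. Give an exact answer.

exp(-1)

An antiderivative is F(x) = x + exp(-x).
Then F(1) - F(0) = (exp(-1) + 1) - (1) = exp(-1).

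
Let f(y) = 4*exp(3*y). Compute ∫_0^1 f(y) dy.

-4/3 + 4*exp(3)/3

An antiderivative is F(y) = 4*exp(3*y)/3.
Then F(1) - F(0) = (4*exp(3)/3) - (4/3) = -4/3 + 4*exp(3)/3.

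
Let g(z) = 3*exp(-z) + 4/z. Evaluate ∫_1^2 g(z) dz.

An antiderivative is F(z) = 4*log(z) - 3*exp(-z).
Then F(2) - F(1) = (-3*exp(-2) + 4*log(2)) - (-3*exp(-1)) = -3*exp(-2) + 3*exp(-1) + 4*log(2).

-3*exp(-2) + 3*exp(-1) + 4*log(2)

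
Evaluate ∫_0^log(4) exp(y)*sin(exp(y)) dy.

cos(1) - cos(4)

Let u = exp(y), so du = exp(y) dy. When y = 0, u = 1; when y = log(4), u = 4.
The integral becomes ∫ sin(u) du from 1 to 4, with antiderivative -cos(u).
Back in y: F(y) = -cos(exp(y)).
Then F(log(4)) - F(0) = (-cos(4)) - (-cos(1)) = cos(1) - cos(4).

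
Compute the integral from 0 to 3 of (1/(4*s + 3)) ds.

An antiderivative is F(s) = log(4*s + 3)/4.
Then F(3) - F(0) = (log(15)/4) - (log(3)/4) = log(5)/4.

log(5)/4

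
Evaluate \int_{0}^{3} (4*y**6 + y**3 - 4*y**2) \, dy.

By the power rule, an antiderivative is F(y) = 4*y**7/7 + y**4/4 - 4*y**3/3.
Then F(3) - F(0) = (34551/28) - (0) = 34551/28.

34551/28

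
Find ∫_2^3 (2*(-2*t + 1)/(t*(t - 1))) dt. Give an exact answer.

-log(9)

Factor the denominator: t**2 - t = t(t - 1).
Partial fractions: 2*(-2*t + 1)/(t*(t - 1)) = -2/t - 2/(t - 1).
An antiderivative is F(t) = -2*log(t) - 2*log(t - 1).
Then F(3) - F(2) = (-log(36)) - (-log(4)) = -log(9).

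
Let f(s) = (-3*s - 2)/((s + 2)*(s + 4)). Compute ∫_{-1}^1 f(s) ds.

-5*log(5) + 7*log(3)

Factor the denominator: s**2 + 6*s + 8 = (s + 4)(s + 2).
Partial fractions: (-3*s - 2)/((s + 2)*(s + 4)) = -5/(s + 4) + 2/(s + 2).
An antiderivative is F(s) = 2*log(s + 2) - 5*log(s + 4).
Then F(1) - F(-1) = (-5*log(5) + 2*log(3)) - (-5*log(3)) = -5*log(5) + 7*log(3).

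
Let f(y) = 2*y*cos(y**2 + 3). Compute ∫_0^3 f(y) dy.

Let u = y**2 + 3, so du = 2*y dy. When y = 0, u = 3; when y = 3, u = 12.
The integral becomes ∫ cos(u) du from 3 to 12, with antiderivative sin(u).
Back in y: F(y) = sin(y**2 + 3).
Then F(3) - F(0) = (sin(12)) - (sin(3)) = sin(12) - sin(3).

sin(12) - sin(3)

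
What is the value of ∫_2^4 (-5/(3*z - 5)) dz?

-5*log(7)/3

An antiderivative is F(z) = -5*log(3*z - 5)/3.
Then F(4) - F(2) = (-5*log(7)/3) - (0) = -5*log(7)/3.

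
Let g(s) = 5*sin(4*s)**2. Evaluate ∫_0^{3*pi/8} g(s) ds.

15*pi/16

Use the identity sin^2(4*s) = (1 - cos(8*s))/2.
An antiderivative is F(s) = 5*s/2 - 5*sin(8*s)/16.
Then F(3*pi/8) - F(0) = (15*pi/16) - (0) = 15*pi/16.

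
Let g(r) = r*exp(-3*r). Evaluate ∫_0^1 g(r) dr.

Integrate by parts once (u = r, dv = exp(-3*r) dr).
An antiderivative is F(r) = (-3*r - 1)*exp(-3*r)/9.
Then F(1) - F(0) = (-4*exp(-3)/9) - (-1/9) = (-4 + exp(3))*exp(-3)/9.

(-4 + exp(3))*exp(-3)/9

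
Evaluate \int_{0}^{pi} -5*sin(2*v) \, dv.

0

An antiderivative is F(v) = 5*cos(2*v)/2.
Then F(pi) - F(0) = (5/2) - (5/2) = 0.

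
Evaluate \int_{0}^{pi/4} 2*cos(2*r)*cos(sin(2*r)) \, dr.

sin(1)

Let u = sin(2*r), so du = 2*cos(2*r) dr. When r = 0, u = 0; when r = pi/4, u = 1.
The integral becomes ∫ cos(u) du from 0 to 1, with antiderivative sin(u).
Back in r: F(r) = sin(sin(2*r)).
Then F(pi/4) - F(0) = (sin(1)) - (0) = sin(1).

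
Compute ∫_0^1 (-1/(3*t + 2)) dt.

-log(5)/3 + log(2)/3

An antiderivative is F(t) = -log(3*t + 2)/3.
Then F(1) - F(0) = (-log(5)/3) - (-log(2)/3) = -log(5)/3 + log(2)/3.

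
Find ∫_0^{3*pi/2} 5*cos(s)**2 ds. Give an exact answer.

Use the identity cos^2(s) = (1 + cos(2*s))/2.
An antiderivative is F(s) = 5*s/2 + 5*sin(2*s)/4.
Then F(3*pi/2) - F(0) = (15*pi/4) - (0) = 15*pi/4.

15*pi/4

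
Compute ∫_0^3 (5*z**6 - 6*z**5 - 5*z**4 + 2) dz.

4173/7

By the power rule, an antiderivative is F(z) = 5*z**7/7 - z**6 - z**5 + 2*z.
Then F(3) - F(0) = (4173/7) - (0) = 4173/7.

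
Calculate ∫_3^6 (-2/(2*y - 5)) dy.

-log(7)

An antiderivative is F(y) = -log(2*y - 5).
Then F(6) - F(3) = (-log(7)) - (0) = -log(7).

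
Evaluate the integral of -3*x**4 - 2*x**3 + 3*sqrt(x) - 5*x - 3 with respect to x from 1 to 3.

-1066/5 + 6*sqrt(3)

By the power rule, an antiderivative is F(x) = -3*x**5/5 - x**4/2 + 2*x**(3/2) - 5*x**2/2 - 3*x.
Then F(3) - F(1) = (-1089/5 + 6*sqrt(3)) - (-23/5) = -1066/5 + 6*sqrt(3).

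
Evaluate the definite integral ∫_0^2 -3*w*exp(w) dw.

-3*exp(2) - 3

Integrate by parts once (u = w, dv = -3*exp(w) dw).
An antiderivative is F(w) = (-3*w + 3)*exp(w).
Then F(2) - F(0) = (-3*exp(2)) - (3) = -3*exp(2) - 3.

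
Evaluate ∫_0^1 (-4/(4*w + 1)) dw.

-log(5)

An antiderivative is F(w) = -log(4*w + 1).
Then F(1) - F(0) = (-log(5)) - (0) = -log(5).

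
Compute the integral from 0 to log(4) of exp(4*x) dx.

255/4

Let u = exp(x), so du = exp(x) dx. When x = 0, u = 1; when x = log(4), u = 4.
The integral becomes ∫ u**3 du from 1 to 4, with antiderivative u**4/4.
Back in x: F(x) = exp(4*x)/4.
Then F(log(4)) - F(0) = (64) - (1/4) = 255/4.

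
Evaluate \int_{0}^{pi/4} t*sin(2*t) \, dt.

Integrate by parts once (u = t, dv = sin(2*t) dt).
An antiderivative is F(t) = -t*cos(2*t)/2 + sin(2*t)/4.
Then F(pi/4) - F(0) = (1/4) - (0) = 1/4.

1/4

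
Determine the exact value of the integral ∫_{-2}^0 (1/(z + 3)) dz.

log(3)

An antiderivative is F(z) = log(z + 3).
Then F(0) - F(-2) = (log(3)) - (0) = log(3).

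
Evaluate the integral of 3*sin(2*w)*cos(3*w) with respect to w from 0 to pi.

-12/5

Use the identity sin(2*w)cos(3*w) = [sin(5*w) + sin(-w)]/2.
An antiderivative is F(w) = 3*cos(w)/2 - 3*cos(5*w)/10.
Then F(pi) - F(0) = (-6/5) - (6/5) = -12/5.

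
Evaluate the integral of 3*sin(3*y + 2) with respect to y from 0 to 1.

Let u = 3*y + 2, so du = 3 dy. When y = 0, u = 2; when y = 1, u = 5.
The integral becomes ∫ sin(u) du from 2 to 5, with antiderivative -cos(u).
Back in y: F(y) = -cos(3*y + 2).
Then F(1) - F(0) = (-cos(5)) - (-cos(2)) = cos(2) - cos(5).

cos(2) - cos(5)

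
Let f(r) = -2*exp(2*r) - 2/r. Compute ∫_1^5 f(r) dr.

-exp(10) - log(25) + exp(2)

An antiderivative is F(r) = -exp(2*r) - 2*log(r).
Then F(5) - F(1) = (-exp(10) - log(25)) - (-exp(2)) = -exp(10) - log(25) + exp(2).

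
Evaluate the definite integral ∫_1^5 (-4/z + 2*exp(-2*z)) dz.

An antiderivative is F(z) = -4*log(z) - exp(-2*z).
Then F(5) - F(1) = (-4*log(5) - exp(-10)) - (-exp(-2)) = -4*log(5) - exp(-10) + exp(-2).

-4*log(5) - exp(-10) + exp(-2)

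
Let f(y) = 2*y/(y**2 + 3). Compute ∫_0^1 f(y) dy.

Let u = y**2 + 3, so du = 2*y dy. When y = 0, u = 3; when y = 1, u = 4.
The integral becomes ∫ 1/u du from 3 to 4, with antiderivative log(u).
Back in y: F(y) = log(y**2 + 3).
Then F(1) - F(0) = (log(4)) - (log(3)) = log(4/3).

log(4/3)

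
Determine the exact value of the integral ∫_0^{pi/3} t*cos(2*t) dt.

Integrate by parts once (u = t, dv = cos(2*t) dt).
An antiderivative is F(t) = t*sin(2*t)/2 + cos(2*t)/4.
Then F(pi/3) - F(0) = (-1/8 + sqrt(3)*pi/12) - (1/4) = -3/8 + sqrt(3)*pi/12.

-3/8 + sqrt(3)*pi/12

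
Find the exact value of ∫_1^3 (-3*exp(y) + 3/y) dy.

-3*exp(3) + 3*log(3) + 3*exp(1)

An antiderivative is F(y) = -3*exp(y) + 3*log(y).
Then F(3) - F(1) = (-3*exp(3) + 3*log(3)) - (-3*exp(1)) = -3*exp(3) + 3*log(3) + 3*exp(1).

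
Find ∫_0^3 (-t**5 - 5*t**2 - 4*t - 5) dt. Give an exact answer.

-399/2

By the power rule, an antiderivative is F(t) = -t**6/6 - 5*t**3/3 - 2*t**2 - 5*t.
Then F(3) - F(0) = (-399/2) - (0) = -399/2.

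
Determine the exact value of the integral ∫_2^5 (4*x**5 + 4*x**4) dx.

By the power rule, an antiderivative is F(x) = 2*x**6/3 + 4*x**5/5.
Then F(5) - F(2) = (38750/3) - (1024/15) = 64242/5.

64242/5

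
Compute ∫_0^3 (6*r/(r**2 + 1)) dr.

Let u = r**2 + 1, so du = 2*r dr. When r = 0, u = 1; when r = 3, u = 10.
The integral becomes 3·∫ 1/u du from 1 to 10, with antiderivative 3*log(u).
Back in r: F(r) = 3*log(r**2 + 1).
Then F(3) - F(0) = (3*log(2) + 3*log(5)) - (0) = 3*log(2) + 3*log(5).

3*log(2) + 3*log(5)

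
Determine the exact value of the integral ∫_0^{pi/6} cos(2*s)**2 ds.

sqrt(3)/16 + pi/12

Use the identity cos^2(2*s) = (1 + cos(4*s))/2.
An antiderivative is F(s) = s/2 + sin(4*s)/8.
Then F(pi/6) - F(0) = (sqrt(3)/16 + pi/12) - (0) = sqrt(3)/16 + pi/12.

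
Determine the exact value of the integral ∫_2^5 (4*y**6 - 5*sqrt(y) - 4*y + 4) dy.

By the power rule, an antiderivative is F(y) = 4*y**7/7 - 10*y**(3/2)/3 - 2*y**2 + 4*y.
Then F(5) - F(2) = (312290/7 - 50*sqrt(5)/3) - (512/7 - 20*sqrt(2)/3) = -50*sqrt(5)/3 + 20*sqrt(2)/3 + 311778/7.

-50*sqrt(5)/3 + 20*sqrt(2)/3 + 311778/7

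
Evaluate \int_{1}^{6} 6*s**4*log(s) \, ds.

Integrate by parts once (u = ln s, dv = 6*s**4 ds).
An antiderivative is F(s) = 6*s**5*(5*log(s) - 1)/25.
Then F(6) - F(1) = (-46656/25 + 46656*log(6)/5) - (-6/25) = -1866 + 46656*log(6)/5.

-1866 + 46656*log(6)/5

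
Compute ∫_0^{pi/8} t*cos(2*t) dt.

Integrate by parts once (u = t, dv = cos(2*t) dt).
An antiderivative is F(t) = t*sin(2*t)/2 + cos(2*t)/4.
Then F(pi/8) - F(0) = (sqrt(2)*(pi + 4)/32) - (1/4) = -1/4 + sqrt(2)*pi/32 + sqrt(2)/8.

-1/4 + sqrt(2)*pi/32 + sqrt(2)/8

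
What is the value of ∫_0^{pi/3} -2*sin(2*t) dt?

-3/2

An antiderivative is F(t) = cos(2*t).
Then F(pi/3) - F(0) = (-1/2) - (1) = -3/2.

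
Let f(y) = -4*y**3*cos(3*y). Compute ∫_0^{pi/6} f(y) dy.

Integrate by parts 3 times (u = y^3, dv = -4*cos(3*y) dy).
An antiderivative is F(y) = -4*y**3*sin(3*y)/3 - 4*y**2*cos(3*y)/3 + 8*y*sin(3*y)/9 + 8*cos(3*y)/27.
Then F(pi/6) - F(0) = (pi*(24 - pi**2)/162) - (8/27) = -8/27 - pi**3/162 + 4*pi/27.

-8/27 - pi**3/162 + 4*pi/27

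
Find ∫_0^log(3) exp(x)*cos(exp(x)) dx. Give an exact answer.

Let u = exp(x), so du = exp(x) dx. When x = 0, u = 1; when x = log(3), u = 3.
The integral becomes ∫ cos(u) du from 1 to 3, with antiderivative sin(u).
Back in x: F(x) = sin(exp(x)).
Then F(log(3)) - F(0) = (sin(3)) - (sin(1)) = -sin(1) + sin(3).

-sin(1) + sin(3)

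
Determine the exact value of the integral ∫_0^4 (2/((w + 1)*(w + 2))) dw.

log(25/9)

Factor the denominator: w**2 + 3*w + 2 = (w + 2)(w + 1).
Partial fractions: 2/((w + 1)*(w + 2)) = -2/(w + 2) + 2/(w + 1).
An antiderivative is F(w) = 2*log(w + 1) - 2*log(w + 2).
Then F(4) - F(0) = (log(25/36)) - (-log(4)) = log(25/9).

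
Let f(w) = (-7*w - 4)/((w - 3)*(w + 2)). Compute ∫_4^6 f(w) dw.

Factor the denominator: w**2 - w - 6 = (w + 2)(w - 3).
Partial fractions: (-7*w - 4)/((w - 3)*(w + 2)) = -2/(w + 2) - 5/(w - 3).
An antiderivative is F(w) = -5*log(w - 3) - 2*log(w + 2).
Then F(6) - F(4) = (-5*log(3) - 6*log(2)) - (-log(36)) = -3*log(3) - 4*log(2).

-3*log(3) - 4*log(2)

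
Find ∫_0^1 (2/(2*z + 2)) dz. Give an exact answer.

log(2)

An antiderivative is F(z) = log(2*z + 2).
Then F(1) - F(0) = (log(4)) - (log(2)) = log(2).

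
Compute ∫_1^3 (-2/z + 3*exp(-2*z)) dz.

-2*log(3) - 3*exp(-6)/2 + 3*exp(-2)/2

An antiderivative is F(z) = -2*log(z) - 3*exp(-2*z)/2.
Then F(3) - F(1) = (-2*log(3) - 3*exp(-6)/2) - (-3*exp(-2)/2) = -2*log(3) - 3*exp(-6)/2 + 3*exp(-2)/2.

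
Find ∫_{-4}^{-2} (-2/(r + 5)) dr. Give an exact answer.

-log(9)

An antiderivative is F(r) = -2*log(r + 5).
Then F(-2) - F(-4) = (-log(9)) - (0) = -log(9).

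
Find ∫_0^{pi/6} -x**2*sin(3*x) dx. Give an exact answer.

2/27 - pi/27

Integrate by parts twice (u = x^2, dv = -sin(3*x) dx).
An antiderivative is F(x) = x**2*cos(3*x)/3 - 2*x*sin(3*x)/9 - 2*cos(3*x)/27.
Then F(pi/6) - F(0) = (-pi/27) - (-2/27) = 2/27 - pi/27.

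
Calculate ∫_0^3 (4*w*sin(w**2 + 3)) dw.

Let u = w**2 + 3, so du = 2*w dw. When w = 0, u = 3; when w = 3, u = 12.
The integral becomes 2·∫ sin(u) du from 3 to 12, with antiderivative -2*cos(u).
Back in w: F(w) = -2*cos(w**2 + 3).
Then F(3) - F(0) = (-2*cos(12)) - (-2*cos(3)) = 2*cos(3) - 2*cos(12).

2*cos(3) - 2*cos(12)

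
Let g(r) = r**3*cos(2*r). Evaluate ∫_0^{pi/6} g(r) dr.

-sqrt(3)*pi/16 + sqrt(3)*pi**3/864 + pi**2/96 + 3/16

Integrate by parts 3 times (u = r^3, dv = cos(2*r) dr).
An antiderivative is F(r) = r**3*sin(2*r)/2 + 3*r**2*cos(2*r)/4 - 3*r*sin(2*r)/4 - 3*cos(2*r)/8.
Then F(pi/6) - F(0) = (-sqrt(3)*pi/16 - 3/16 + sqrt(3)*pi**3/864 + pi**2/96) - (-3/8) = -sqrt(3)*pi/16 + sqrt(3)*pi**3/864 + pi**2/96 + 3/16.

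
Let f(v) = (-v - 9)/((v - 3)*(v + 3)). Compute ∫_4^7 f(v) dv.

Factor the denominator: v**2 - 9 = (v + 3)(v - 3).
Partial fractions: (-v - 9)/((v - 3)*(v + 3)) = 1/(v + 3) - 2/(v - 3).
An antiderivative is F(v) = -2*log(v - 3) + log(v + 3).
Then F(7) - F(4) = (log(5/8)) - (log(7)) = log(5/56).

log(5/56)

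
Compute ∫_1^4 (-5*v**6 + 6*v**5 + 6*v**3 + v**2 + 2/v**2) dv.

By the power rule, an antiderivative is F(v) = -5*v**7/7 + v**6 + 3*v**4/2 + v**3/3 - 2/v.
Then F(4) - F(1) = (-302485/42) - (5/42) = -50415/7.

-50415/7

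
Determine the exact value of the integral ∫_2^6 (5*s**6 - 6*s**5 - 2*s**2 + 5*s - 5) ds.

3217036/21

By the power rule, an antiderivative is F(s) = 5*s**7/7 - s**6 - 2*s**3/3 + 5*s**2/2 - 5*s.
Then F(6) - F(2) = (1072500/7) - (464/21) = 3217036/21.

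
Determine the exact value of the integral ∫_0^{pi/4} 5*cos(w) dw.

An antiderivative is F(w) = 5*sin(w).
Then F(pi/4) - F(0) = (5*sqrt(2)/2) - (0) = 5*sqrt(2)/2.

5*sqrt(2)/2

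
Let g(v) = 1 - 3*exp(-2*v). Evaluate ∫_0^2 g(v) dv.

An antiderivative is F(v) = v + 3*exp(-2*v)/2.
Then F(2) - F(0) = (3*exp(-4)/2 + 2) - (3/2) = (3 + exp(4))*exp(-4)/2.

(3 + exp(4))*exp(-4)/2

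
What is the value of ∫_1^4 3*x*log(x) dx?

Integrate by parts once (u = ln x, dv = 3*x dx).
An antiderivative is F(x) = 3*x**2*(2*log(x) - 1)/4.
Then F(4) - F(1) = (-12 + 48*log(2)) - (-3/4) = -45/4 + 48*log(2).

-45/4 + 48*log(2)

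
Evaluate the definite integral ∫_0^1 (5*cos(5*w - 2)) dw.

sin(3) + sin(2)

Let u = 5*w - 2, so du = 5 dw. When w = 0, u = -2; when w = 1, u = 3.
The integral becomes ∫ cos(u) du from -2 to 3, with antiderivative sin(u).
Back in w: F(w) = sin(5*w - 2).
Then F(1) - F(0) = (sin(3)) - (-sin(2)) = sin(3) + sin(2).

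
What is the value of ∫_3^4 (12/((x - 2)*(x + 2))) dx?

-3*log(3) + 3*log(5)

Factor the denominator: x**2 - 4 = (x + 2)(x - 2).
Partial fractions: 12/((x - 2)*(x + 2)) = -3/(x + 2) + 3/(x - 2).
An antiderivative is F(x) = 3*log(x - 2) - 3*log(x + 2).
Then F(4) - F(3) = (-log(27)) - (-3*log(5)) = -3*log(3) + 3*log(5).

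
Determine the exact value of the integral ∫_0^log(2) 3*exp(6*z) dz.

63/2

Let u = exp(z), so du = exp(z) dz. When z = 0, u = 1; when z = log(2), u = 2.
The integral becomes 3·∫ u**5 du from 1 to 2, with antiderivative u**6/2.
Back in z: F(z) = exp(6*z)/2.
Then F(log(2)) - F(0) = (32) - (1/2) = 63/2.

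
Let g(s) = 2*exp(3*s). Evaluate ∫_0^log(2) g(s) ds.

14/3

Let u = exp(s), so du = exp(s) ds. When s = 0, u = 1; when s = log(2), u = 2.
The integral becomes 2·∫ u**2 du from 1 to 2, with antiderivative 2*u**3/3.
Back in s: F(s) = 2*exp(3*s)/3.
Then F(log(2)) - F(0) = (16/3) - (2/3) = 14/3.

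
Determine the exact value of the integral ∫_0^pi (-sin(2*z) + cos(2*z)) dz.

An antiderivative is F(z) = sin(2*z)/2 + cos(2*z)/2.
Then F(pi) - F(0) = (1/2) - (1/2) = 0.

0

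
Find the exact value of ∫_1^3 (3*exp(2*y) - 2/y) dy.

-3*exp(2)/2 - log(9) + 3*exp(6)/2

An antiderivative is F(y) = 3*exp(2*y)/2 - 2*log(y).
Then F(3) - F(1) = (-log(9) + 3*exp(6)/2) - (3*exp(2)/2) = -3*exp(2)/2 - log(9) + 3*exp(6)/2.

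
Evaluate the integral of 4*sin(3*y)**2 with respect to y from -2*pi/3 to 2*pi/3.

Use the identity sin^2(3*y) = (1 - cos(6*y))/2.
An antiderivative is F(y) = 2*y - sin(6*y)/3.
Then F(2*pi/3) - F(-2*pi/3) = (4*pi/3) - (-4*pi/3) = 8*pi/3.

8*pi/3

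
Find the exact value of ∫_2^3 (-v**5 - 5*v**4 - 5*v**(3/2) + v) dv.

By the power rule, an antiderivative is F(v) = -v**6/6 - 2*v**(5/2) - v**5 + v**2/2.
Then F(3) - F(2) = (-360 - 18*sqrt(3)) - (-122/3 - 8*sqrt(2)) = -958/3 - 18*sqrt(3) + 8*sqrt(2).

-958/3 - 18*sqrt(3) + 8*sqrt(2)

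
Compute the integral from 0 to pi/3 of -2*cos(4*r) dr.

An antiderivative is F(r) = -sin(4*r)/2.
Then F(pi/3) - F(0) = (sqrt(3)/4) - (0) = sqrt(3)/4.

sqrt(3)/4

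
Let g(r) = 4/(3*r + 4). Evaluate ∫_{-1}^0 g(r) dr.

8*log(2)/3

An antiderivative is F(r) = 4*log(3*r + 4)/3.
Then F(0) - F(-1) = (8*log(2)/3) - (0) = 8*log(2)/3.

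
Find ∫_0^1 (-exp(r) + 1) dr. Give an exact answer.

An antiderivative is F(r) = r - exp(r).
Then F(1) - F(0) = (1 - E) - (-1) = 2 - E.

2 - E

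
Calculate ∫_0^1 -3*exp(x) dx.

An antiderivative is F(x) = -3*exp(x).
Then F(1) - F(0) = (-3*E) - (-3) = 3 - 3*E.

3 - 3*E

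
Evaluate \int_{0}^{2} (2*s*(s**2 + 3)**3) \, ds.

Let u = s**2 + 3, so du = 2*s ds. When s = 0, u = 3; when s = 2, u = 7.
The integral becomes ∫ u**3 du from 3 to 7, with antiderivative u**4/4.
Back in s: F(s) = (s**2 + 3)**4/4.
Then F(2) - F(0) = (2401/4) - (81/4) = 580.

580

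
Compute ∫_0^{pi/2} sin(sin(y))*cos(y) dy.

1 - cos(1)

Let u = sin(y), so du = cos(y) dy. When y = 0, u = 0; when y = pi/2, u = 1.
The integral becomes ∫ sin(u) du from 0 to 1, with antiderivative -cos(u).
Back in y: F(y) = -cos(sin(y)).
Then F(pi/2) - F(0) = (-cos(1)) - (-1) = 1 - cos(1).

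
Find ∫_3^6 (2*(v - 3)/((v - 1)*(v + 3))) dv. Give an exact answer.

Factor the denominator: v**2 + 2*v - 3 = (v + 3)(v - 1).
Partial fractions: 2*(v - 3)/((v - 1)*(v + 3)) = 3/(v + 3) - 1/(v - 1).
An antiderivative is F(v) = -log(v - 1) + 3*log(v + 3).
Then F(6) - F(3) = (-log(5) + 6*log(3)) - (2*log(2) + 3*log(3)) = log(27/20).

log(27/20)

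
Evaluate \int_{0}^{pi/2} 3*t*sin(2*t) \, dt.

Integrate by parts once (u = t, dv = 3*sin(2*t) dt).
An antiderivative is F(t) = -3*t*cos(2*t)/2 + 3*sin(2*t)/4.
Then F(pi/2) - F(0) = (3*pi/4) - (0) = 3*pi/4.

3*pi/4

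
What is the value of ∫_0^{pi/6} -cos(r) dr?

An antiderivative is F(r) = -sin(r).
Then F(pi/6) - F(0) = (-1/2) - (0) = -1/2.

-1/2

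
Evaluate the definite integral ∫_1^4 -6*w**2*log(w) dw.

Integrate by parts once (u = ln w, dv = -6*w**2 dw).
An antiderivative is F(w) = -2*w**3*(3*log(w) - 1)/3.
Then F(4) - F(1) = (128/3 - 256*log(2)) - (2/3) = 42 - 256*log(2).

42 - 256*log(2)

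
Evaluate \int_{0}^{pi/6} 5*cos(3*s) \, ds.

An antiderivative is F(s) = 5*sin(3*s)/3.
Then F(pi/6) - F(0) = (5/3) - (0) = 5/3.

5/3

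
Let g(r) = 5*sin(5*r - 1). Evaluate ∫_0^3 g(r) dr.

-cos(14) + cos(1)

Let u = 5*r - 1, so du = 5 dr. When r = 0, u = -1; when r = 3, u = 14.
The integral becomes ∫ sin(u) du from -1 to 14, with antiderivative -cos(u).
Back in r: F(r) = -cos(5*r - 1).
Then F(3) - F(0) = (-cos(14)) - (-cos(1)) = -cos(14) + cos(1).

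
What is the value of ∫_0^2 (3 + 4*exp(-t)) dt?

10 - 4*exp(-2)

An antiderivative is F(t) = 3*t - 4*exp(-t).
Then F(2) - F(0) = (6 - 4*exp(-2)) - (-4) = 10 - 4*exp(-2).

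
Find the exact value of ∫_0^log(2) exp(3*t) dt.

Let u = exp(t), so du = exp(t) dt. When t = 0, u = 1; when t = log(2), u = 2.
The integral becomes ∫ u**2 du from 1 to 2, with antiderivative u**3/3.
Back in t: F(t) = exp(3*t)/3.
Then F(log(2)) - F(0) = (8/3) - (1/3) = 7/3.

7/3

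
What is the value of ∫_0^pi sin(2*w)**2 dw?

Use the identity sin^2(2*w) = (1 - cos(4*w))/2.
An antiderivative is F(w) = w/2 - sin(4*w)/8.
Then F(pi) - F(0) = (pi/2) - (0) = pi/2.

pi/2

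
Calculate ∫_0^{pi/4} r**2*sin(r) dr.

-2 - sqrt(2)*pi**2/32 + sqrt(2)*pi/4 + sqrt(2)

Integrate by parts twice (u = r^2, dv = sin(r) dr).
An antiderivative is F(r) = -r**2*cos(r) + 2*r*sin(r) + 2*cos(r).
Then F(pi/4) - F(0) = (sqrt(2)*(-pi**2 + 8*pi + 32)/32) - (2) = -2 - sqrt(2)*pi**2/32 + sqrt(2)*pi/4 + sqrt(2).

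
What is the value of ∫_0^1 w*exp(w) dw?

Integrate by parts once (u = w, dv = exp(w) dw).
An antiderivative is F(w) = (w - 1)*exp(w).
Then F(1) - F(0) = (0) - (-1) = 1.

1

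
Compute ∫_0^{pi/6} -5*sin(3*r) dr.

-5/3

An antiderivative is F(r) = 5*cos(3*r)/3.
Then F(pi/6) - F(0) = (0) - (5/3) = -5/3.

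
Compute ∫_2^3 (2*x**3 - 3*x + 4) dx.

By the power rule, an antiderivative is F(x) = x**4/2 - 3*x**2/2 + 4*x.
Then F(3) - F(2) = (39) - (10) = 29.

29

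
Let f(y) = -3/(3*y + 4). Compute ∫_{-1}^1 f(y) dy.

An antiderivative is F(y) = -log(3*y + 4).
Then F(1) - F(-1) = (-log(7)) - (0) = -log(7).

-log(7)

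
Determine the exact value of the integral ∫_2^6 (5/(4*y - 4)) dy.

An antiderivative is F(y) = 5*log(4*y - 4)/4.
Then F(6) - F(2) = (5*log(20)/4) - (5*log(2)/2) = 5*log(5)/4.

5*log(5)/4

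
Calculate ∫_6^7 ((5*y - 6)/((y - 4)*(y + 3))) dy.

Factor the denominator: y**2 - y - 12 = (y + 3)(y - 4).
Partial fractions: (5*y - 6)/((y - 4)*(y + 3)) = 3/(y + 3) + 2/(y - 4).
An antiderivative is F(y) = 2*log(y - 4) + 3*log(y + 3).
Then F(7) - F(6) = (3*log(2) + 2*log(3) + 3*log(5)) - (2*log(2) + 6*log(3)) = -4*log(3) + log(2) + 3*log(5).

-4*log(3) + log(2) + 3*log(5)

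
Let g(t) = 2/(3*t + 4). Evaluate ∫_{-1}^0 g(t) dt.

4*log(2)/3

An antiderivative is F(t) = 2*log(3*t + 4)/3.
Then F(0) - F(-1) = (4*log(2)/3) - (0) = 4*log(2)/3.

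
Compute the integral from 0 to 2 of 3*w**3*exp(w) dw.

18 + 6*exp(2)

Integrate by parts 3 times (u = w^3, dv = 3*exp(w) dw).
An antiderivative is F(w) = (3*w**3 - 9*w**2 + 18*w - 18)*exp(w).
Then F(2) - F(0) = (6*exp(2)) - (-18) = 18 + 6*exp(2).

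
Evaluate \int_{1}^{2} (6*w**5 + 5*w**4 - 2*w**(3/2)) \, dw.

474/5 - 16*sqrt(2)/5

By the power rule, an antiderivative is F(w) = w**6 - 4*w**(5/2)/5 + w**5.
Then F(2) - F(1) = (96 - 16*sqrt(2)/5) - (6/5) = 474/5 - 16*sqrt(2)/5.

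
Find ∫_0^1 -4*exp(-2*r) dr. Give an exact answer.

-2 + 2*exp(-2)

An antiderivative is F(r) = 2*exp(-2*r).
Then F(1) - F(0) = (2*exp(-2)) - (2) = -2 + 2*exp(-2).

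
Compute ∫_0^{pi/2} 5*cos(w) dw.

5

An antiderivative is F(w) = 5*sin(w).
Then F(pi/2) - F(0) = (5) - (0) = 5.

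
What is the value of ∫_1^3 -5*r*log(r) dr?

10 - 45*log(3)/2

Integrate by parts once (u = ln r, dv = -5*r dr).
An antiderivative is F(r) = -5*r**2*(2*log(r) - 1)/4.
Then F(3) - F(1) = (45/4 - 45*log(3)/2) - (5/4) = 10 - 45*log(3)/2.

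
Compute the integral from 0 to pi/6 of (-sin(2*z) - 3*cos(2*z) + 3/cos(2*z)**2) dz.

-1/4 + 3*sqrt(3)/4

An antiderivative is F(z) = -3*sin(2*z)/2 + cos(2*z)/2 + 3*tan(2*z)/2.
Then F(pi/6) - F(0) = (1/4 + 3*sqrt(3)/4) - (1/2) = -1/4 + 3*sqrt(3)/4.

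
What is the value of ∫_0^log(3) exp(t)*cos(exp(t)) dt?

-sin(1) + sin(3)

Let u = exp(t), so du = exp(t) dt. When t = 0, u = 1; when t = log(3), u = 3.
The integral becomes ∫ cos(u) du from 1 to 3, with antiderivative sin(u).
Back in t: F(t) = sin(exp(t)).
Then F(log(3)) - F(0) = (sin(3)) - (sin(1)) = -sin(1) + sin(3).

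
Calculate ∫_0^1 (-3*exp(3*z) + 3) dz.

4 - exp(3)

An antiderivative is F(z) = -exp(3*z) + 3*z.
Then F(1) - F(0) = (3 - exp(3)) - (-1) = 4 - exp(3).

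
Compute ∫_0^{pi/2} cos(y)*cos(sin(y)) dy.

Let u = sin(y), so du = cos(y) dy. When y = 0, u = 0; when y = pi/2, u = 1.
The integral becomes ∫ cos(u) du from 0 to 1, with antiderivative sin(u).
Back in y: F(y) = sin(sin(y)).
Then F(pi/2) - F(0) = (sin(1)) - (0) = sin(1).

sin(1)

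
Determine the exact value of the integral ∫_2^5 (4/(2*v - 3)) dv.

log(49)

An antiderivative is F(v) = 2*log(2*v - 3).
Then F(5) - F(2) = (log(49)) - (0) = log(49).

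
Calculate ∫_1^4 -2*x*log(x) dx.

15/2 - 32*log(2)

Integrate by parts once (u = ln x, dv = -2*x dx).
An antiderivative is F(x) = -x**2*(2*log(x) - 1)/2.
Then F(4) - F(1) = (8 - 32*log(2)) - (1/2) = 15/2 - 32*log(2).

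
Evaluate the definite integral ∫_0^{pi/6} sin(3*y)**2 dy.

pi/12

Use the identity sin^2(3*y) = (1 - cos(6*y))/2.
An antiderivative is F(y) = y/2 - sin(6*y)/12.
Then F(pi/6) - F(0) = (pi/12) - (0) = pi/12.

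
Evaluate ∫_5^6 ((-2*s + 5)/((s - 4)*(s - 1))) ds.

log(2/5)

Factor the denominator: s**2 - 5*s + 4 = (s - 1)(s - 4).
Partial fractions: (-2*s + 5)/((s - 4)*(s - 1)) = -1/(s - 1) - 1/(s - 4).
An antiderivative is F(s) = -log(s - 4) - log(s - 1).
Then F(6) - F(5) = (-log(10)) - (-log(4)) = log(2/5).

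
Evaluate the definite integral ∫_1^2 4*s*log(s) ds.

-3 + 8*log(2)

Integrate by parts once (u = ln s, dv = 4*s ds).
An antiderivative is F(s) = s**2*(2*log(s) - 1).
Then F(2) - F(1) = (-4 + 8*log(2)) - (-1) = -3 + 8*log(2).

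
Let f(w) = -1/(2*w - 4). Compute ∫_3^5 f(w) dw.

An antiderivative is F(w) = -log(2*w - 4)/2.
Then F(5) - F(3) = (-log(6)/2) - (-log(2)/2) = -log(6)/2 + log(2)/2.

-log(6)/2 + log(2)/2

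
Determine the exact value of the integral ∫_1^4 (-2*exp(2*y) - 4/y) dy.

-exp(8) - 8*log(2) + exp(2)

An antiderivative is F(y) = -exp(2*y) - 4*log(y).
Then F(4) - F(1) = (-exp(8) - 8*log(2)) - (-exp(2)) = -exp(8) - 8*log(2) + exp(2).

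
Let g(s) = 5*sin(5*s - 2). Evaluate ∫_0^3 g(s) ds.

Let u = 5*s - 2, so du = 5 ds. When s = 0, u = -2; when s = 3, u = 13.
The integral becomes ∫ sin(u) du from -2 to 13, with antiderivative -cos(u).
Back in s: F(s) = -cos(5*s - 2).
Then F(3) - F(0) = (-cos(13)) - (-cos(2)) = -cos(13) + cos(2).

-cos(13) + cos(2)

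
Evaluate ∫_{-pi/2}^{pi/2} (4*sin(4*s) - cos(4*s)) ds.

0

An antiderivative is F(s) = -sin(4*s)/4 - cos(4*s).
Then F(pi/2) - F(-pi/2) = (-1) - (-1) = 0.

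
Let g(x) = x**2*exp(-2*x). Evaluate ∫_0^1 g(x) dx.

Integrate by parts twice (u = x^2, dv = exp(-2*x) dx).
An antiderivative is F(x) = (-2*x**2 - 2*x - 1)*exp(-2*x)/4.
Then F(1) - F(0) = (-5*exp(-2)/4) - (-1/4) = (-5 + exp(2))*exp(-2)/4.

(-5 + exp(2))*exp(-2)/4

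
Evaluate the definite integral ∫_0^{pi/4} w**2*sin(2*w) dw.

Integrate by parts twice (u = w^2, dv = sin(2*w) dw).
An antiderivative is F(w) = -w**2*cos(2*w)/2 + w*sin(2*w)/2 + cos(2*w)/4.
Then F(pi/4) - F(0) = (pi/8) - (1/4) = -1/4 + pi/8.

-1/4 + pi/8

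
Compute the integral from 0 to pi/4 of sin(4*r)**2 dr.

Use the identity sin^2(4*r) = (1 - cos(8*r))/2.
An antiderivative is F(r) = r/2 - sin(8*r)/16.
Then F(pi/4) - F(0) = (pi/8) - (0) = pi/8.

pi/8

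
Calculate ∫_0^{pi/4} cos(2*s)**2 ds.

Use the identity cos^2(2*s) = (1 + cos(4*s))/2.
An antiderivative is F(s) = s/2 + sin(4*s)/8.
Then F(pi/4) - F(0) = (pi/8) - (0) = pi/8.

pi/8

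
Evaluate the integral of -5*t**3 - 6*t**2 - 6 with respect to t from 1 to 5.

By the power rule, an antiderivative is F(t) = -5*t**4/4 - 2*t**3 - 6*t.
Then F(5) - F(1) = (-4245/4) - (-37/4) = -1052.

-1052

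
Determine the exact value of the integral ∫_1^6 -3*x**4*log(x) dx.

933 - 23328*log(6)/5

Integrate by parts once (u = ln x, dv = -3*x**4 dx).
An antiderivative is F(x) = -3*x**5*(5*log(x) - 1)/25.
Then F(6) - F(1) = (23328/25 - 23328*log(6)/5) - (3/25) = 933 - 23328*log(6)/5.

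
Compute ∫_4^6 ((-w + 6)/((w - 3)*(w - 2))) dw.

log(27/16)

Factor the denominator: w**2 - 5*w + 6 = (w - 2)(w - 3).
Partial fractions: (-w + 6)/((w - 3)*(w - 2)) = -4/(w - 2) + 3/(w - 3).
An antiderivative is F(w) = 3*log(w - 3) - 4*log(w - 2).
Then F(6) - F(4) = (-8*log(2) + 3*log(3)) - (-log(16)) = log(27/16).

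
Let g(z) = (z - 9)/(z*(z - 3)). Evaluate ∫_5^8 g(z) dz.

Factor the denominator: z**2 - 3*z = z(z - 3).
Partial fractions: (z - 9)/(z*(z - 3)) = 3/z - 2/(z - 3).
An antiderivative is F(z) = 3*log(z) - 2*log(z - 3).
Then F(8) - F(5) = (-2*log(5) + 9*log(2)) - (-2*log(2) + 3*log(5)) = -5*log(5) + 11*log(2).

-5*log(5) + 11*log(2)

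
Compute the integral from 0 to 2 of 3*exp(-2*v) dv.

3/2 - 3*exp(-4)/2

An antiderivative is F(v) = -3*exp(-2*v)/2.
Then F(2) - F(0) = (-3*exp(-4)/2) - (-3/2) = 3/2 - 3*exp(-4)/2.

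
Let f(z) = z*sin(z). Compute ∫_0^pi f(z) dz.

pi

Integrate by parts once (u = z, dv = sin(z) dz).
An antiderivative is F(z) = -z*cos(z) + sin(z).
Then F(pi) - F(0) = (pi) - (0) = pi.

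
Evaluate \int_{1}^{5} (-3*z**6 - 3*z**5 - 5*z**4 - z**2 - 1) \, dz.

By the power rule, an antiderivative is F(z) = -3*z**7/7 - z**6/2 - z**5 - z**3/3 - z.
Then F(5) - F(1) = (-1867585/42) - (-137/42) = -933724/21.

-933724/21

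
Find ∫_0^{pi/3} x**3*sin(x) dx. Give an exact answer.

Integrate by parts 3 times (u = x^3, dv = sin(x) dx).
An antiderivative is F(x) = -x**3*cos(x) + 3*x**2*sin(x) + 6*x*cos(x) - 6*sin(x).
Then F(pi/3) - F(0) = (-3*sqrt(3) - pi**3/54 + sqrt(3)*pi**2/6 + pi) - (0) = -3*sqrt(3) - pi**3/54 + sqrt(3)*pi**2/6 + pi.

-3*sqrt(3) - pi**3/54 + sqrt(3)*pi**2/6 + pi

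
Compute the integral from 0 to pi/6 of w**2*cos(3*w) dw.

-2/27 + pi**2/108

Integrate by parts twice (u = w^2, dv = cos(3*w) dw).
An antiderivative is F(w) = w**2*sin(3*w)/3 + 2*w*cos(3*w)/9 - 2*sin(3*w)/27.
Then F(pi/6) - F(0) = (-2/27 + pi**2/108) - (0) = -2/27 + pi**2/108.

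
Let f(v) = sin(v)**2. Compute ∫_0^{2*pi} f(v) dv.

pi

Use the identity sin^2(v) = (1 - cos(2*v))/2.
An antiderivative is F(v) = v/2 - sin(2*v)/4.
Then F(2*pi) - F(0) = (pi) - (0) = pi.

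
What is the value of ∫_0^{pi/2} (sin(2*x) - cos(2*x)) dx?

1

An antiderivative is F(x) = -sin(2*x)/2 - cos(2*x)/2.
Then F(pi/2) - F(0) = (1/2) - (-1/2) = 1.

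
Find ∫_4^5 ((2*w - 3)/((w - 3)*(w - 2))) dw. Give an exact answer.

log(16/3)

Factor the denominator: w**2 - 5*w + 6 = (w - 2)(w - 3).
Partial fractions: (2*w - 3)/((w - 3)*(w - 2)) = -1/(w - 2) + 3/(w - 3).
An antiderivative is F(w) = 3*log(w - 3) - log(w - 2).
Then F(5) - F(4) = (log(8/3)) - (-log(2)) = log(16/3).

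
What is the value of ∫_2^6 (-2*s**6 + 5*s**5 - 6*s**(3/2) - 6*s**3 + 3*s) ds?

-902800/21 - 432*sqrt(6)/5 + 48*sqrt(2)/5

By the power rule, an antiderivative is F(s) = -2*s**7/7 + 5*s**6/6 - 12*s**(5/2)/5 - 3*s**4/2 + 3*s**2/2.
Then F(6) - F(2) = (-300942/7 - 432*sqrt(6)/5) - (-48*sqrt(2)/5 - 26/21) = -902800/21 - 432*sqrt(6)/5 + 48*sqrt(2)/5.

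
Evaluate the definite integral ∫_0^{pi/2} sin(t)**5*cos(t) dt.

Let u = sin(t), so du = cos(t) dt. When t = 0, u = 0; when t = pi/2, u = 1.
The integral becomes ∫ u**5 du from 0 to 1, with antiderivative u**6/6.
Back in t: F(t) = sin(t)**6/6.
Then F(pi/2) - F(0) = (1/6) - (0) = 1/6.

1/6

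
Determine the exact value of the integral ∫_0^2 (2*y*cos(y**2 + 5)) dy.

Let u = y**2 + 5, so du = 2*y dy. When y = 0, u = 5; when y = 2, u = 9.
The integral becomes ∫ cos(u) du from 5 to 9, with antiderivative sin(u).
Back in y: F(y) = sin(y**2 + 5).
Then F(2) - F(0) = (sin(9)) - (sin(5)) = sin(9) - sin(5).

sin(9) - sin(5)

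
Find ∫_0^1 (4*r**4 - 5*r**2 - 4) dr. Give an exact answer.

By the power rule, an antiderivative is F(r) = 4*r**5/5 - 5*r**3/3 - 4*r.
Then F(1) - F(0) = (-73/15) - (0) = -73/15.

-73/15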